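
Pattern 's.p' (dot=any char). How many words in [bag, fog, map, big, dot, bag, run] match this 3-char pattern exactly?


Pattern 's.p' means: starts with 's', any single char, ends with 'p'.
Checking each word (must be exactly 3 chars):
  'bag' (len=3): no
  'fog' (len=3): no
  'map' (len=3): no
  'big' (len=3): no
  'dot' (len=3): no
  'bag' (len=3): no
  'run' (len=3): no
Matching words: []
Total: 0

0


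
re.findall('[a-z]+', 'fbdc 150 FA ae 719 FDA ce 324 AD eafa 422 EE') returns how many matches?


Pattern '[a-z]+' finds one or more lowercase letters.
Text: 'fbdc 150 FA ae 719 FDA ce 324 AD eafa 422 EE'
Scanning for matches:
  Match 1: 'fbdc'
  Match 2: 'ae'
  Match 3: 'ce'
  Match 4: 'eafa'
Total matches: 4

4


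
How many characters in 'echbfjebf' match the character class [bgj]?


Character class [bgj] matches any of: {b, g, j}
Scanning string 'echbfjebf' character by character:
  pos 0: 'e' -> no
  pos 1: 'c' -> no
  pos 2: 'h' -> no
  pos 3: 'b' -> MATCH
  pos 4: 'f' -> no
  pos 5: 'j' -> MATCH
  pos 6: 'e' -> no
  pos 7: 'b' -> MATCH
  pos 8: 'f' -> no
Total matches: 3

3


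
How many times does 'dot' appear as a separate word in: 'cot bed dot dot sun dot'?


Scanning each word for exact match 'dot':
  Word 1: 'cot' -> no
  Word 2: 'bed' -> no
  Word 3: 'dot' -> MATCH
  Word 4: 'dot' -> MATCH
  Word 5: 'sun' -> no
  Word 6: 'dot' -> MATCH
Total matches: 3

3


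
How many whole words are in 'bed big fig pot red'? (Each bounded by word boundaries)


Word boundaries (\b) mark the start/end of each word.
Text: 'bed big fig pot red'
Splitting by whitespace:
  Word 1: 'bed'
  Word 2: 'big'
  Word 3: 'fig'
  Word 4: 'pot'
  Word 5: 'red'
Total whole words: 5

5


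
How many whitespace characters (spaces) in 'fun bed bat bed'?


\s matches whitespace characters (spaces, tabs, etc.).
Text: 'fun bed bat bed'
This text has 4 words separated by spaces.
Number of spaces = number of words - 1 = 4 - 1 = 3

3


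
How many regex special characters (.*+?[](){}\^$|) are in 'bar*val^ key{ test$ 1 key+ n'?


Regex special characters are: . * + ? [ ] ( ) { } \ ^ $ |
Scanning 'bar*val^ key{ test$ 1 key+ n':
  pos 3: '*' -> SPECIAL
  pos 7: '^' -> SPECIAL
  pos 12: '{' -> SPECIAL
  pos 18: '$' -> SPECIAL
  pos 25: '+' -> SPECIAL
Special chars found: ['*', '^', '{', '$', '+']
Total: 5

5


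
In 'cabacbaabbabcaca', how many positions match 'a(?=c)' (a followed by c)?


Lookahead 'a(?=c)' matches 'a' only when followed by 'c'.
String: 'cabacbaabbabcaca'
Checking each position where char is 'a':
  pos 1: 'a' -> no (next='b')
  pos 3: 'a' -> MATCH (next='c')
  pos 6: 'a' -> no (next='a')
  pos 7: 'a' -> no (next='b')
  pos 10: 'a' -> no (next='b')
  pos 13: 'a' -> MATCH (next='c')
Matching positions: [3, 13]
Count: 2

2


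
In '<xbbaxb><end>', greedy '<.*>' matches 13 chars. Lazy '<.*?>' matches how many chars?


Greedy '<.*>' tries to match as MUCH as possible.
Lazy '<.*?>' tries to match as LITTLE as possible.

String: '<xbbaxb><end>'
Greedy '<.*>' starts at first '<' and extends to the LAST '>': '<xbbaxb><end>' (13 chars)
Lazy '<.*?>' starts at first '<' and stops at the FIRST '>': '<xbbaxb>' (8 chars)

8


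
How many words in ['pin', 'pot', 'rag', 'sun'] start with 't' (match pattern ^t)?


Pattern ^t anchors to start of word. Check which words begin with 't':
  'pin' -> no
  'pot' -> no
  'rag' -> no
  'sun' -> no
Matching words: []
Count: 0

0


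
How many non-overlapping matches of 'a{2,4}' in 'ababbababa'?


Pattern 'a{2,4}' matches between 2 and 4 consecutive a's (greedy).
String: 'ababbababa'
Finding runs of a's and applying greedy matching:
  Run at pos 0: 'a' (length 1)
  Run at pos 2: 'a' (length 1)
  Run at pos 5: 'a' (length 1)
  Run at pos 7: 'a' (length 1)
  Run at pos 9: 'a' (length 1)
Matches: []
Count: 0

0


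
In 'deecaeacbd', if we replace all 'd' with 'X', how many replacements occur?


re.sub('d', 'X', text) replaces every occurrence of 'd' with 'X'.
Text: 'deecaeacbd'
Scanning for 'd':
  pos 0: 'd' -> replacement #1
  pos 9: 'd' -> replacement #2
Total replacements: 2

2


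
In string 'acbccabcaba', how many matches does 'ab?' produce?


Pattern 'ab?' matches 'a' optionally followed by 'b'.
String: 'acbccabcaba'
Scanning left to right for 'a' then checking next char:
  Match 1: 'a' (a not followed by b)
  Match 2: 'ab' (a followed by b)
  Match 3: 'ab' (a followed by b)
  Match 4: 'a' (a not followed by b)
Total matches: 4

4


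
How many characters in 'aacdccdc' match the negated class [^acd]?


Negated class [^acd] matches any char NOT in {a, c, d}
Scanning 'aacdccdc':
  pos 0: 'a' -> no (excluded)
  pos 1: 'a' -> no (excluded)
  pos 2: 'c' -> no (excluded)
  pos 3: 'd' -> no (excluded)
  pos 4: 'c' -> no (excluded)
  pos 5: 'c' -> no (excluded)
  pos 6: 'd' -> no (excluded)
  pos 7: 'c' -> no (excluded)
Total matches: 0

0


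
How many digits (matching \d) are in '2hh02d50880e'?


\d matches any digit 0-9.
Scanning '2hh02d50880e':
  pos 0: '2' -> DIGIT
  pos 3: '0' -> DIGIT
  pos 4: '2' -> DIGIT
  pos 6: '5' -> DIGIT
  pos 7: '0' -> DIGIT
  pos 8: '8' -> DIGIT
  pos 9: '8' -> DIGIT
  pos 10: '0' -> DIGIT
Digits found: ['2', '0', '2', '5', '0', '8', '8', '0']
Total: 8

8


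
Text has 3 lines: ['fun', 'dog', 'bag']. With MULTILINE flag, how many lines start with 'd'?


With MULTILINE flag, ^ matches the start of each line.
Lines: ['fun', 'dog', 'bag']
Checking which lines start with 'd':
  Line 1: 'fun' -> no
  Line 2: 'dog' -> MATCH
  Line 3: 'bag' -> no
Matching lines: ['dog']
Count: 1

1


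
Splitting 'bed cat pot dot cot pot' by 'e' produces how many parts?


Splitting by 'e' breaks the string at each occurrence of the separator.
Text: 'bed cat pot dot cot pot'
Parts after split:
  Part 1: 'b'
  Part 2: 'd cat pot dot cot pot'
Total parts: 2

2


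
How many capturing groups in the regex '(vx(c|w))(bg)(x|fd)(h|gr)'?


To count capturing groups, count each '(' that starts a group.
Pattern: '(vx(c|w))(bg)(x|fd)(h|gr)'
Walking through the pattern:
  Position 0: '(' -> group #1
  Position 3: '(' -> group #2
  Position 9: '(' -> group #3
  Position 13: '(' -> group #4
  Position 19: '(' -> group #5
Total capturing groups: 5

5


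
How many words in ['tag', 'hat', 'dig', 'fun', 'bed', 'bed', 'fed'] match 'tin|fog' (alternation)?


Alternation 'tin|fog' matches either 'tin' or 'fog'.
Checking each word:
  'tag' -> no
  'hat' -> no
  'dig' -> no
  'fun' -> no
  'bed' -> no
  'bed' -> no
  'fed' -> no
Matches: []
Count: 0

0


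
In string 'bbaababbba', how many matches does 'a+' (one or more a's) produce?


Pattern 'a+' matches one or more consecutive a's.
String: 'bbaababbba'
Scanning for runs of a:
  Match 1: 'aa' (length 2)
  Match 2: 'a' (length 1)
  Match 3: 'a' (length 1)
Total matches: 3

3


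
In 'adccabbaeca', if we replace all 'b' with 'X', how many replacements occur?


re.sub('b', 'X', text) replaces every occurrence of 'b' with 'X'.
Text: 'adccabbaeca'
Scanning for 'b':
  pos 5: 'b' -> replacement #1
  pos 6: 'b' -> replacement #2
Total replacements: 2

2


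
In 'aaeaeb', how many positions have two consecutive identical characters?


Looking for consecutive identical characters in 'aaeaeb':
  pos 0-1: 'a' vs 'a' -> MATCH ('aa')
  pos 1-2: 'a' vs 'e' -> different
  pos 2-3: 'e' vs 'a' -> different
  pos 3-4: 'a' vs 'e' -> different
  pos 4-5: 'e' vs 'b' -> different
Consecutive identical pairs: ['aa']
Count: 1

1


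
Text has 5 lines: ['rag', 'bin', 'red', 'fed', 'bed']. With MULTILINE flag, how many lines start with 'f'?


With MULTILINE flag, ^ matches the start of each line.
Lines: ['rag', 'bin', 'red', 'fed', 'bed']
Checking which lines start with 'f':
  Line 1: 'rag' -> no
  Line 2: 'bin' -> no
  Line 3: 'red' -> no
  Line 4: 'fed' -> MATCH
  Line 5: 'bed' -> no
Matching lines: ['fed']
Count: 1

1


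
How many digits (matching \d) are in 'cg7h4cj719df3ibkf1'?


\d matches any digit 0-9.
Scanning 'cg7h4cj719df3ibkf1':
  pos 2: '7' -> DIGIT
  pos 4: '4' -> DIGIT
  pos 7: '7' -> DIGIT
  pos 8: '1' -> DIGIT
  pos 9: '9' -> DIGIT
  pos 12: '3' -> DIGIT
  pos 17: '1' -> DIGIT
Digits found: ['7', '4', '7', '1', '9', '3', '1']
Total: 7

7


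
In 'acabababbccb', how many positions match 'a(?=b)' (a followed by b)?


Lookahead 'a(?=b)' matches 'a' only when followed by 'b'.
String: 'acabababbccb'
Checking each position where char is 'a':
  pos 0: 'a' -> no (next='c')
  pos 2: 'a' -> MATCH (next='b')
  pos 4: 'a' -> MATCH (next='b')
  pos 6: 'a' -> MATCH (next='b')
Matching positions: [2, 4, 6]
Count: 3

3


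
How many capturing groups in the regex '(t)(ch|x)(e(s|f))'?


To count capturing groups, count each '(' that starts a group.
Pattern: '(t)(ch|x)(e(s|f))'
Walking through the pattern:
  Position 0: '(' -> group #1
  Position 3: '(' -> group #2
  Position 9: '(' -> group #3
  Position 11: '(' -> group #4
Total capturing groups: 4

4


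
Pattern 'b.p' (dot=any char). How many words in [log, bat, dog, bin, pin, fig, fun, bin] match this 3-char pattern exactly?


Pattern 'b.p' means: starts with 'b', any single char, ends with 'p'.
Checking each word (must be exactly 3 chars):
  'log' (len=3): no
  'bat' (len=3): no
  'dog' (len=3): no
  'bin' (len=3): no
  'pin' (len=3): no
  'fig' (len=3): no
  'fun' (len=3): no
  'bin' (len=3): no
Matching words: []
Total: 0

0


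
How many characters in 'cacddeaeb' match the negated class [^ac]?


Negated class [^ac] matches any char NOT in {a, c}
Scanning 'cacddeaeb':
  pos 0: 'c' -> no (excluded)
  pos 1: 'a' -> no (excluded)
  pos 2: 'c' -> no (excluded)
  pos 3: 'd' -> MATCH
  pos 4: 'd' -> MATCH
  pos 5: 'e' -> MATCH
  pos 6: 'a' -> no (excluded)
  pos 7: 'e' -> MATCH
  pos 8: 'b' -> MATCH
Total matches: 5

5


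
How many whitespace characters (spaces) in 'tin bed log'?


\s matches whitespace characters (spaces, tabs, etc.).
Text: 'tin bed log'
This text has 3 words separated by spaces.
Number of spaces = number of words - 1 = 3 - 1 = 2

2


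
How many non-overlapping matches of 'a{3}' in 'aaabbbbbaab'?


Pattern 'a{3}' matches exactly 3 consecutive a's (greedy, non-overlapping).
String: 'aaabbbbbaab'
Scanning for runs of a's:
  Run at pos 0: 'aaa' (length 3) -> 1 match(es)
  Run at pos 8: 'aa' (length 2) -> 0 match(es)
Matches found: ['aaa']
Total: 1

1


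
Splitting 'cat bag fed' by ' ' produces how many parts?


Splitting by ' ' breaks the string at each occurrence of the separator.
Text: 'cat bag fed'
Parts after split:
  Part 1: 'cat'
  Part 2: 'bag'
  Part 3: 'fed'
Total parts: 3

3


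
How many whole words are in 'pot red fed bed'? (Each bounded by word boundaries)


Word boundaries (\b) mark the start/end of each word.
Text: 'pot red fed bed'
Splitting by whitespace:
  Word 1: 'pot'
  Word 2: 'red'
  Word 3: 'fed'
  Word 4: 'bed'
Total whole words: 4

4


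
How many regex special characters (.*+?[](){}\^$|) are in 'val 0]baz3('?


Regex special characters are: . * + ? [ ] ( ) { } \ ^ $ |
Scanning 'val 0]baz3(':
  pos 5: ']' -> SPECIAL
  pos 10: '(' -> SPECIAL
Special chars found: [']', '(']
Total: 2

2


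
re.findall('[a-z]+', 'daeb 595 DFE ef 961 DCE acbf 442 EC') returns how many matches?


Pattern '[a-z]+' finds one or more lowercase letters.
Text: 'daeb 595 DFE ef 961 DCE acbf 442 EC'
Scanning for matches:
  Match 1: 'daeb'
  Match 2: 'ef'
  Match 3: 'acbf'
Total matches: 3

3


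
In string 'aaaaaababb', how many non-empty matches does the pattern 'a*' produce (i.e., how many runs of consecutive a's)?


Pattern 'a*' matches zero or more a's. We want non-empty runs of consecutive a's.
String: 'aaaaaababb'
Walking through the string to find runs of a's:
  Run 1: positions 0-5 -> 'aaaaaa'
  Run 2: positions 7-7 -> 'a'
Non-empty runs found: ['aaaaaa', 'a']
Count: 2

2


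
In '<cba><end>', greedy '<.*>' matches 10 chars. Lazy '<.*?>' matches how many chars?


Greedy '<.*>' tries to match as MUCH as possible.
Lazy '<.*?>' tries to match as LITTLE as possible.

String: '<cba><end>'
Greedy '<.*>' starts at first '<' and extends to the LAST '>': '<cba><end>' (10 chars)
Lazy '<.*?>' starts at first '<' and stops at the FIRST '>': '<cba>' (5 chars)

5


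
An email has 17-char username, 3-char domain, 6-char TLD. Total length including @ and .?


An email address has format: username@domain.tld
Username length: 17
'@' character: 1
Domain length: 3
'.' character: 1
TLD length: 6
Total = 17 + 1 + 3 + 1 + 6 = 28

28


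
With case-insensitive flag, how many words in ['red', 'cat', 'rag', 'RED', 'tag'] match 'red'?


Case-insensitive matching: compare each word's lowercase form to 'red'.
  'red' -> lower='red' -> MATCH
  'cat' -> lower='cat' -> no
  'rag' -> lower='rag' -> no
  'RED' -> lower='red' -> MATCH
  'tag' -> lower='tag' -> no
Matches: ['red', 'RED']
Count: 2

2


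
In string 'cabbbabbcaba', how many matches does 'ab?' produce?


Pattern 'ab?' matches 'a' optionally followed by 'b'.
String: 'cabbbabbcaba'
Scanning left to right for 'a' then checking next char:
  Match 1: 'ab' (a followed by b)
  Match 2: 'ab' (a followed by b)
  Match 3: 'ab' (a followed by b)
  Match 4: 'a' (a not followed by b)
Total matches: 4

4


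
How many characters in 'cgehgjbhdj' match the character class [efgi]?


Character class [efgi] matches any of: {e, f, g, i}
Scanning string 'cgehgjbhdj' character by character:
  pos 0: 'c' -> no
  pos 1: 'g' -> MATCH
  pos 2: 'e' -> MATCH
  pos 3: 'h' -> no
  pos 4: 'g' -> MATCH
  pos 5: 'j' -> no
  pos 6: 'b' -> no
  pos 7: 'h' -> no
  pos 8: 'd' -> no
  pos 9: 'j' -> no
Total matches: 3

3


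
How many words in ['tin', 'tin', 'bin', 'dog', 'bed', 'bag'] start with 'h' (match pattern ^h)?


Pattern ^h anchors to start of word. Check which words begin with 'h':
  'tin' -> no
  'tin' -> no
  'bin' -> no
  'dog' -> no
  'bed' -> no
  'bag' -> no
Matching words: []
Count: 0

0


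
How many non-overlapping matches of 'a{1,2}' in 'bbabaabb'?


Pattern 'a{1,2}' matches between 1 and 2 consecutive a's (greedy).
String: 'bbabaabb'
Finding runs of a's and applying greedy matching:
  Run at pos 2: 'a' (length 1)
  Run at pos 4: 'aa' (length 2)
Matches: ['a', 'aa']
Count: 2

2


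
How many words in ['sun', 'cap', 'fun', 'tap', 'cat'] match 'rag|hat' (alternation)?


Alternation 'rag|hat' matches either 'rag' or 'hat'.
Checking each word:
  'sun' -> no
  'cap' -> no
  'fun' -> no
  'tap' -> no
  'cat' -> no
Matches: []
Count: 0

0


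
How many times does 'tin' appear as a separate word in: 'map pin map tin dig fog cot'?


Scanning each word for exact match 'tin':
  Word 1: 'map' -> no
  Word 2: 'pin' -> no
  Word 3: 'map' -> no
  Word 4: 'tin' -> MATCH
  Word 5: 'dig' -> no
  Word 6: 'fog' -> no
  Word 7: 'cot' -> no
Total matches: 1

1


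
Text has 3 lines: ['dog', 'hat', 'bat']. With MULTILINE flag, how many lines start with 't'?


With MULTILINE flag, ^ matches the start of each line.
Lines: ['dog', 'hat', 'bat']
Checking which lines start with 't':
  Line 1: 'dog' -> no
  Line 2: 'hat' -> no
  Line 3: 'bat' -> no
Matching lines: []
Count: 0

0


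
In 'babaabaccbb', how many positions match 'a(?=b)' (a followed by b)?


Lookahead 'a(?=b)' matches 'a' only when followed by 'b'.
String: 'babaabaccbb'
Checking each position where char is 'a':
  pos 1: 'a' -> MATCH (next='b')
  pos 3: 'a' -> no (next='a')
  pos 4: 'a' -> MATCH (next='b')
  pos 6: 'a' -> no (next='c')
Matching positions: [1, 4]
Count: 2

2


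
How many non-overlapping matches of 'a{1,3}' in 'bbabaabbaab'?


Pattern 'a{1,3}' matches between 1 and 3 consecutive a's (greedy).
String: 'bbabaabbaab'
Finding runs of a's and applying greedy matching:
  Run at pos 2: 'a' (length 1)
  Run at pos 4: 'aa' (length 2)
  Run at pos 8: 'aa' (length 2)
Matches: ['a', 'aa', 'aa']
Count: 3

3


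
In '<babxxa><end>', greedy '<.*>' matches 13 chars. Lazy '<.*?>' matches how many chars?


Greedy '<.*>' tries to match as MUCH as possible.
Lazy '<.*?>' tries to match as LITTLE as possible.

String: '<babxxa><end>'
Greedy '<.*>' starts at first '<' and extends to the LAST '>': '<babxxa><end>' (13 chars)
Lazy '<.*?>' starts at first '<' and stops at the FIRST '>': '<babxxa>' (8 chars)

8


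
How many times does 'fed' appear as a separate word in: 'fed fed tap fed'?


Scanning each word for exact match 'fed':
  Word 1: 'fed' -> MATCH
  Word 2: 'fed' -> MATCH
  Word 3: 'tap' -> no
  Word 4: 'fed' -> MATCH
Total matches: 3

3


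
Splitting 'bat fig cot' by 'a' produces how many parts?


Splitting by 'a' breaks the string at each occurrence of the separator.
Text: 'bat fig cot'
Parts after split:
  Part 1: 'b'
  Part 2: 't fig cot'
Total parts: 2

2


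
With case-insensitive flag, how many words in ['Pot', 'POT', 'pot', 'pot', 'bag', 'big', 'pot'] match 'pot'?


Case-insensitive matching: compare each word's lowercase form to 'pot'.
  'Pot' -> lower='pot' -> MATCH
  'POT' -> lower='pot' -> MATCH
  'pot' -> lower='pot' -> MATCH
  'pot' -> lower='pot' -> MATCH
  'bag' -> lower='bag' -> no
  'big' -> lower='big' -> no
  'pot' -> lower='pot' -> MATCH
Matches: ['Pot', 'POT', 'pot', 'pot', 'pot']
Count: 5

5


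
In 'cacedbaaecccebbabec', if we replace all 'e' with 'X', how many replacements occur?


re.sub('e', 'X', text) replaces every occurrence of 'e' with 'X'.
Text: 'cacedbaaecccebbabec'
Scanning for 'e':
  pos 3: 'e' -> replacement #1
  pos 8: 'e' -> replacement #2
  pos 12: 'e' -> replacement #3
  pos 17: 'e' -> replacement #4
Total replacements: 4

4


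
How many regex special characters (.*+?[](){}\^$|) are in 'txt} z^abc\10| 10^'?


Regex special characters are: . * + ? [ ] ( ) { } \ ^ $ |
Scanning 'txt} z^abc\10| 10^':
  pos 3: '}' -> SPECIAL
  pos 6: '^' -> SPECIAL
  pos 10: '\' -> SPECIAL
  pos 13: '|' -> SPECIAL
  pos 17: '^' -> SPECIAL
Special chars found: ['}', '^', '\\', '|', '^']
Total: 5

5


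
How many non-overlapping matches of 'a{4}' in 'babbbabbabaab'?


Pattern 'a{4}' matches exactly 4 consecutive a's (greedy, non-overlapping).
String: 'babbbabbabaab'
Scanning for runs of a's:
  Run at pos 1: 'a' (length 1) -> 0 match(es)
  Run at pos 5: 'a' (length 1) -> 0 match(es)
  Run at pos 8: 'a' (length 1) -> 0 match(es)
  Run at pos 10: 'aa' (length 2) -> 0 match(es)
Matches found: []
Total: 0

0


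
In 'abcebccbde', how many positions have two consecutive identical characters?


Looking for consecutive identical characters in 'abcebccbde':
  pos 0-1: 'a' vs 'b' -> different
  pos 1-2: 'b' vs 'c' -> different
  pos 2-3: 'c' vs 'e' -> different
  pos 3-4: 'e' vs 'b' -> different
  pos 4-5: 'b' vs 'c' -> different
  pos 5-6: 'c' vs 'c' -> MATCH ('cc')
  pos 6-7: 'c' vs 'b' -> different
  pos 7-8: 'b' vs 'd' -> different
  pos 8-9: 'd' vs 'e' -> different
Consecutive identical pairs: ['cc']
Count: 1

1


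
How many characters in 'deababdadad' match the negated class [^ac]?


Negated class [^ac] matches any char NOT in {a, c}
Scanning 'deababdadad':
  pos 0: 'd' -> MATCH
  pos 1: 'e' -> MATCH
  pos 2: 'a' -> no (excluded)
  pos 3: 'b' -> MATCH
  pos 4: 'a' -> no (excluded)
  pos 5: 'b' -> MATCH
  pos 6: 'd' -> MATCH
  pos 7: 'a' -> no (excluded)
  pos 8: 'd' -> MATCH
  pos 9: 'a' -> no (excluded)
  pos 10: 'd' -> MATCH
Total matches: 7

7


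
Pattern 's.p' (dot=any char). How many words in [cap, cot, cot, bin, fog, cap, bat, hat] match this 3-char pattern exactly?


Pattern 's.p' means: starts with 's', any single char, ends with 'p'.
Checking each word (must be exactly 3 chars):
  'cap' (len=3): no
  'cot' (len=3): no
  'cot' (len=3): no
  'bin' (len=3): no
  'fog' (len=3): no
  'cap' (len=3): no
  'bat' (len=3): no
  'hat' (len=3): no
Matching words: []
Total: 0

0


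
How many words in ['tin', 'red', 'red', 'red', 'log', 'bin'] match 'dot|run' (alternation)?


Alternation 'dot|run' matches either 'dot' or 'run'.
Checking each word:
  'tin' -> no
  'red' -> no
  'red' -> no
  'red' -> no
  'log' -> no
  'bin' -> no
Matches: []
Count: 0

0


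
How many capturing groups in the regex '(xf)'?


To count capturing groups, count each '(' that starts a group.
Pattern: '(xf)'
Walking through the pattern:
  Position 0: '(' -> group #1
Total capturing groups: 1

1


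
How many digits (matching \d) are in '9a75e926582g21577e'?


\d matches any digit 0-9.
Scanning '9a75e926582g21577e':
  pos 0: '9' -> DIGIT
  pos 2: '7' -> DIGIT
  pos 3: '5' -> DIGIT
  pos 5: '9' -> DIGIT
  pos 6: '2' -> DIGIT
  pos 7: '6' -> DIGIT
  pos 8: '5' -> DIGIT
  pos 9: '8' -> DIGIT
  pos 10: '2' -> DIGIT
  pos 12: '2' -> DIGIT
  pos 13: '1' -> DIGIT
  pos 14: '5' -> DIGIT
  pos 15: '7' -> DIGIT
  pos 16: '7' -> DIGIT
Digits found: ['9', '7', '5', '9', '2', '6', '5', '8', '2', '2', '1', '5', '7', '7']
Total: 14

14


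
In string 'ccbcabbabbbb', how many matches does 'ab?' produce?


Pattern 'ab?' matches 'a' optionally followed by 'b'.
String: 'ccbcabbabbbb'
Scanning left to right for 'a' then checking next char:
  Match 1: 'ab' (a followed by b)
  Match 2: 'ab' (a followed by b)
Total matches: 2

2


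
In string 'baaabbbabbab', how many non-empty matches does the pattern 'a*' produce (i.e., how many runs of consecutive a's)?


Pattern 'a*' matches zero or more a's. We want non-empty runs of consecutive a's.
String: 'baaabbbabbab'
Walking through the string to find runs of a's:
  Run 1: positions 1-3 -> 'aaa'
  Run 2: positions 7-7 -> 'a'
  Run 3: positions 10-10 -> 'a'
Non-empty runs found: ['aaa', 'a', 'a']
Count: 3

3


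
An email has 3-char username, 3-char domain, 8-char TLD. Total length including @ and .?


An email address has format: username@domain.tld
Username length: 3
'@' character: 1
Domain length: 3
'.' character: 1
TLD length: 8
Total = 3 + 1 + 3 + 1 + 8 = 16

16


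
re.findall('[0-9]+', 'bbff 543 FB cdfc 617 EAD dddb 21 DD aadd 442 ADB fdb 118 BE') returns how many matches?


Pattern '[0-9]+' finds one or more digits.
Text: 'bbff 543 FB cdfc 617 EAD dddb 21 DD aadd 442 ADB fdb 118 BE'
Scanning for matches:
  Match 1: '543'
  Match 2: '617'
  Match 3: '21'
  Match 4: '442'
  Match 5: '118'
Total matches: 5

5


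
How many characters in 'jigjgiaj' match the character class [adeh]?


Character class [adeh] matches any of: {a, d, e, h}
Scanning string 'jigjgiaj' character by character:
  pos 0: 'j' -> no
  pos 1: 'i' -> no
  pos 2: 'g' -> no
  pos 3: 'j' -> no
  pos 4: 'g' -> no
  pos 5: 'i' -> no
  pos 6: 'a' -> MATCH
  pos 7: 'j' -> no
Total matches: 1

1


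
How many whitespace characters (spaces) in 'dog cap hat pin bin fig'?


\s matches whitespace characters (spaces, tabs, etc.).
Text: 'dog cap hat pin bin fig'
This text has 6 words separated by spaces.
Number of spaces = number of words - 1 = 6 - 1 = 5

5


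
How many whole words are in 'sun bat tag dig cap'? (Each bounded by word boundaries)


Word boundaries (\b) mark the start/end of each word.
Text: 'sun bat tag dig cap'
Splitting by whitespace:
  Word 1: 'sun'
  Word 2: 'bat'
  Word 3: 'tag'
  Word 4: 'dig'
  Word 5: 'cap'
Total whole words: 5

5


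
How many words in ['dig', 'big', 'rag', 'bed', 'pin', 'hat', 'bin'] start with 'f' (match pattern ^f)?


Pattern ^f anchors to start of word. Check which words begin with 'f':
  'dig' -> no
  'big' -> no
  'rag' -> no
  'bed' -> no
  'pin' -> no
  'hat' -> no
  'bin' -> no
Matching words: []
Count: 0

0


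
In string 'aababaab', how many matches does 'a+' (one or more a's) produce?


Pattern 'a+' matches one or more consecutive a's.
String: 'aababaab'
Scanning for runs of a:
  Match 1: 'aa' (length 2)
  Match 2: 'a' (length 1)
  Match 3: 'aa' (length 2)
Total matches: 3

3


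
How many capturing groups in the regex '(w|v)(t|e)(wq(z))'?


To count capturing groups, count each '(' that starts a group.
Pattern: '(w|v)(t|e)(wq(z))'
Walking through the pattern:
  Position 0: '(' -> group #1
  Position 5: '(' -> group #2
  Position 10: '(' -> group #3
  Position 13: '(' -> group #4
Total capturing groups: 4

4


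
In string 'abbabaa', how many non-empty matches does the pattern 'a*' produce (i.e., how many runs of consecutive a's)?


Pattern 'a*' matches zero or more a's. We want non-empty runs of consecutive a's.
String: 'abbabaa'
Walking through the string to find runs of a's:
  Run 1: positions 0-0 -> 'a'
  Run 2: positions 3-3 -> 'a'
  Run 3: positions 5-6 -> 'aa'
Non-empty runs found: ['a', 'a', 'aa']
Count: 3

3


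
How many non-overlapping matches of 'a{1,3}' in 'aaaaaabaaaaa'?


Pattern 'a{1,3}' matches between 1 and 3 consecutive a's (greedy).
String: 'aaaaaabaaaaa'
Finding runs of a's and applying greedy matching:
  Run at pos 0: 'aaaaaa' (length 6)
  Run at pos 7: 'aaaaa' (length 5)
Matches: ['aaa', 'aaa', 'aaa', 'aa']
Count: 4

4


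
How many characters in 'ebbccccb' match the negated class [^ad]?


Negated class [^ad] matches any char NOT in {a, d}
Scanning 'ebbccccb':
  pos 0: 'e' -> MATCH
  pos 1: 'b' -> MATCH
  pos 2: 'b' -> MATCH
  pos 3: 'c' -> MATCH
  pos 4: 'c' -> MATCH
  pos 5: 'c' -> MATCH
  pos 6: 'c' -> MATCH
  pos 7: 'b' -> MATCH
Total matches: 8

8


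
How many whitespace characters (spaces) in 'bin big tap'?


\s matches whitespace characters (spaces, tabs, etc.).
Text: 'bin big tap'
This text has 3 words separated by spaces.
Number of spaces = number of words - 1 = 3 - 1 = 2

2


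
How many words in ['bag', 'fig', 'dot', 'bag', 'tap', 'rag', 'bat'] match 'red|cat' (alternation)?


Alternation 'red|cat' matches either 'red' or 'cat'.
Checking each word:
  'bag' -> no
  'fig' -> no
  'dot' -> no
  'bag' -> no
  'tap' -> no
  'rag' -> no
  'bat' -> no
Matches: []
Count: 0

0


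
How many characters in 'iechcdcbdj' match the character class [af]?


Character class [af] matches any of: {a, f}
Scanning string 'iechcdcbdj' character by character:
  pos 0: 'i' -> no
  pos 1: 'e' -> no
  pos 2: 'c' -> no
  pos 3: 'h' -> no
  pos 4: 'c' -> no
  pos 5: 'd' -> no
  pos 6: 'c' -> no
  pos 7: 'b' -> no
  pos 8: 'd' -> no
  pos 9: 'j' -> no
Total matches: 0

0


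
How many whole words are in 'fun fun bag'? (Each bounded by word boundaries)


Word boundaries (\b) mark the start/end of each word.
Text: 'fun fun bag'
Splitting by whitespace:
  Word 1: 'fun'
  Word 2: 'fun'
  Word 3: 'bag'
Total whole words: 3

3


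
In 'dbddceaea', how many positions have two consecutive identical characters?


Looking for consecutive identical characters in 'dbddceaea':
  pos 0-1: 'd' vs 'b' -> different
  pos 1-2: 'b' vs 'd' -> different
  pos 2-3: 'd' vs 'd' -> MATCH ('dd')
  pos 3-4: 'd' vs 'c' -> different
  pos 4-5: 'c' vs 'e' -> different
  pos 5-6: 'e' vs 'a' -> different
  pos 6-7: 'a' vs 'e' -> different
  pos 7-8: 'e' vs 'a' -> different
Consecutive identical pairs: ['dd']
Count: 1

1


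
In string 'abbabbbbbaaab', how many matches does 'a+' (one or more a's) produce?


Pattern 'a+' matches one or more consecutive a's.
String: 'abbabbbbbaaab'
Scanning for runs of a:
  Match 1: 'a' (length 1)
  Match 2: 'a' (length 1)
  Match 3: 'aaa' (length 3)
Total matches: 3

3


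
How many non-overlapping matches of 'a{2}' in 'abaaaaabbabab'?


Pattern 'a{2}' matches exactly 2 consecutive a's (greedy, non-overlapping).
String: 'abaaaaabbabab'
Scanning for runs of a's:
  Run at pos 0: 'a' (length 1) -> 0 match(es)
  Run at pos 2: 'aaaaa' (length 5) -> 2 match(es)
  Run at pos 9: 'a' (length 1) -> 0 match(es)
  Run at pos 11: 'a' (length 1) -> 0 match(es)
Matches found: ['aa', 'aa']
Total: 2

2


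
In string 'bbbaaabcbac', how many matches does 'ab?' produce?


Pattern 'ab?' matches 'a' optionally followed by 'b'.
String: 'bbbaaabcbac'
Scanning left to right for 'a' then checking next char:
  Match 1: 'a' (a not followed by b)
  Match 2: 'a' (a not followed by b)
  Match 3: 'ab' (a followed by b)
  Match 4: 'a' (a not followed by b)
Total matches: 4

4


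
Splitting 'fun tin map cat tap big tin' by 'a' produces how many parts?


Splitting by 'a' breaks the string at each occurrence of the separator.
Text: 'fun tin map cat tap big tin'
Parts after split:
  Part 1: 'fun tin m'
  Part 2: 'p c'
  Part 3: 't t'
  Part 4: 'p big tin'
Total parts: 4

4


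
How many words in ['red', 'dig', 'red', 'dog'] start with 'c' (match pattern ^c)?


Pattern ^c anchors to start of word. Check which words begin with 'c':
  'red' -> no
  'dig' -> no
  'red' -> no
  'dog' -> no
Matching words: []
Count: 0

0


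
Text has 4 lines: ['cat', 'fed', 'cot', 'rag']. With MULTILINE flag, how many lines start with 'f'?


With MULTILINE flag, ^ matches the start of each line.
Lines: ['cat', 'fed', 'cot', 'rag']
Checking which lines start with 'f':
  Line 1: 'cat' -> no
  Line 2: 'fed' -> MATCH
  Line 3: 'cot' -> no
  Line 4: 'rag' -> no
Matching lines: ['fed']
Count: 1

1


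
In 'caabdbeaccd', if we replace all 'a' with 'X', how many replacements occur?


re.sub('a', 'X', text) replaces every occurrence of 'a' with 'X'.
Text: 'caabdbeaccd'
Scanning for 'a':
  pos 1: 'a' -> replacement #1
  pos 2: 'a' -> replacement #2
  pos 7: 'a' -> replacement #3
Total replacements: 3

3


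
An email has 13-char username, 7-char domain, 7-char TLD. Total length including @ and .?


An email address has format: username@domain.tld
Username length: 13
'@' character: 1
Domain length: 7
'.' character: 1
TLD length: 7
Total = 13 + 1 + 7 + 1 + 7 = 29

29


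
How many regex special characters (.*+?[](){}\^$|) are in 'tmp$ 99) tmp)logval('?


Regex special characters are: . * + ? [ ] ( ) { } \ ^ $ |
Scanning 'tmp$ 99) tmp)logval(':
  pos 3: '$' -> SPECIAL
  pos 7: ')' -> SPECIAL
  pos 12: ')' -> SPECIAL
  pos 19: '(' -> SPECIAL
Special chars found: ['$', ')', ')', '(']
Total: 4

4


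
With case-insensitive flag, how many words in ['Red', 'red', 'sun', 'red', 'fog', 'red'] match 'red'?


Case-insensitive matching: compare each word's lowercase form to 'red'.
  'Red' -> lower='red' -> MATCH
  'red' -> lower='red' -> MATCH
  'sun' -> lower='sun' -> no
  'red' -> lower='red' -> MATCH
  'fog' -> lower='fog' -> no
  'red' -> lower='red' -> MATCH
Matches: ['Red', 'red', 'red', 'red']
Count: 4

4


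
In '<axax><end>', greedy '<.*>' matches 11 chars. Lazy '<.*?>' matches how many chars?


Greedy '<.*>' tries to match as MUCH as possible.
Lazy '<.*?>' tries to match as LITTLE as possible.

String: '<axax><end>'
Greedy '<.*>' starts at first '<' and extends to the LAST '>': '<axax><end>' (11 chars)
Lazy '<.*?>' starts at first '<' and stops at the FIRST '>': '<axax>' (6 chars)

6


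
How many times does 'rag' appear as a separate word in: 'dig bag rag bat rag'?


Scanning each word for exact match 'rag':
  Word 1: 'dig' -> no
  Word 2: 'bag' -> no
  Word 3: 'rag' -> MATCH
  Word 4: 'bat' -> no
  Word 5: 'rag' -> MATCH
Total matches: 2

2


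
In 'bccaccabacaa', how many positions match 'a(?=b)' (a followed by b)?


Lookahead 'a(?=b)' matches 'a' only when followed by 'b'.
String: 'bccaccabacaa'
Checking each position where char is 'a':
  pos 3: 'a' -> no (next='c')
  pos 6: 'a' -> MATCH (next='b')
  pos 8: 'a' -> no (next='c')
  pos 10: 'a' -> no (next='a')
Matching positions: [6]
Count: 1

1


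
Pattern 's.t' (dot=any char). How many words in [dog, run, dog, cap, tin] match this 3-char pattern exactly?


Pattern 's.t' means: starts with 's', any single char, ends with 't'.
Checking each word (must be exactly 3 chars):
  'dog' (len=3): no
  'run' (len=3): no
  'dog' (len=3): no
  'cap' (len=3): no
  'tin' (len=3): no
Matching words: []
Total: 0

0


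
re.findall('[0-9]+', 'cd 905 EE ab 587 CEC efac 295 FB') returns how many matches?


Pattern '[0-9]+' finds one or more digits.
Text: 'cd 905 EE ab 587 CEC efac 295 FB'
Scanning for matches:
  Match 1: '905'
  Match 2: '587'
  Match 3: '295'
Total matches: 3

3


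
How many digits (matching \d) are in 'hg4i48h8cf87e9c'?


\d matches any digit 0-9.
Scanning 'hg4i48h8cf87e9c':
  pos 2: '4' -> DIGIT
  pos 4: '4' -> DIGIT
  pos 5: '8' -> DIGIT
  pos 7: '8' -> DIGIT
  pos 10: '8' -> DIGIT
  pos 11: '7' -> DIGIT
  pos 13: '9' -> DIGIT
Digits found: ['4', '4', '8', '8', '8', '7', '9']
Total: 7

7


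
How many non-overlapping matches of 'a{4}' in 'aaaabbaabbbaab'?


Pattern 'a{4}' matches exactly 4 consecutive a's (greedy, non-overlapping).
String: 'aaaabbaabbbaab'
Scanning for runs of a's:
  Run at pos 0: 'aaaa' (length 4) -> 1 match(es)
  Run at pos 6: 'aa' (length 2) -> 0 match(es)
  Run at pos 11: 'aa' (length 2) -> 0 match(es)
Matches found: ['aaaa']
Total: 1

1


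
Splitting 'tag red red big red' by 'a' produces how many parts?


Splitting by 'a' breaks the string at each occurrence of the separator.
Text: 'tag red red big red'
Parts after split:
  Part 1: 't'
  Part 2: 'g red red big red'
Total parts: 2

2


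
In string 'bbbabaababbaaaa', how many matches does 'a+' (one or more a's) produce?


Pattern 'a+' matches one or more consecutive a's.
String: 'bbbabaababbaaaa'
Scanning for runs of a:
  Match 1: 'a' (length 1)
  Match 2: 'aa' (length 2)
  Match 3: 'a' (length 1)
  Match 4: 'aaaa' (length 4)
Total matches: 4

4


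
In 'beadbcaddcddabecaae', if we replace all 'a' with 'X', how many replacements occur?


re.sub('a', 'X', text) replaces every occurrence of 'a' with 'X'.
Text: 'beadbcaddcddabecaae'
Scanning for 'a':
  pos 2: 'a' -> replacement #1
  pos 6: 'a' -> replacement #2
  pos 12: 'a' -> replacement #3
  pos 16: 'a' -> replacement #4
  pos 17: 'a' -> replacement #5
Total replacements: 5

5


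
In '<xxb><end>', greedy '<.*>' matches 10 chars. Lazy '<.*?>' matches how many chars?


Greedy '<.*>' tries to match as MUCH as possible.
Lazy '<.*?>' tries to match as LITTLE as possible.

String: '<xxb><end>'
Greedy '<.*>' starts at first '<' and extends to the LAST '>': '<xxb><end>' (10 chars)
Lazy '<.*?>' starts at first '<' and stops at the FIRST '>': '<xxb>' (5 chars)

5


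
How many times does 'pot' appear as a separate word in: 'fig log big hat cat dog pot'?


Scanning each word for exact match 'pot':
  Word 1: 'fig' -> no
  Word 2: 'log' -> no
  Word 3: 'big' -> no
  Word 4: 'hat' -> no
  Word 5: 'cat' -> no
  Word 6: 'dog' -> no
  Word 7: 'pot' -> MATCH
Total matches: 1

1


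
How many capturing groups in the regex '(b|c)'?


To count capturing groups, count each '(' that starts a group.
Pattern: '(b|c)'
Walking through the pattern:
  Position 0: '(' -> group #1
Total capturing groups: 1

1


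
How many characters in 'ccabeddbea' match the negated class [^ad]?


Negated class [^ad] matches any char NOT in {a, d}
Scanning 'ccabeddbea':
  pos 0: 'c' -> MATCH
  pos 1: 'c' -> MATCH
  pos 2: 'a' -> no (excluded)
  pos 3: 'b' -> MATCH
  pos 4: 'e' -> MATCH
  pos 5: 'd' -> no (excluded)
  pos 6: 'd' -> no (excluded)
  pos 7: 'b' -> MATCH
  pos 8: 'e' -> MATCH
  pos 9: 'a' -> no (excluded)
Total matches: 6

6


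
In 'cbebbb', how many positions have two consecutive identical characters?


Looking for consecutive identical characters in 'cbebbb':
  pos 0-1: 'c' vs 'b' -> different
  pos 1-2: 'b' vs 'e' -> different
  pos 2-3: 'e' vs 'b' -> different
  pos 3-4: 'b' vs 'b' -> MATCH ('bb')
  pos 4-5: 'b' vs 'b' -> MATCH ('bb')
Consecutive identical pairs: ['bb', 'bb']
Count: 2

2


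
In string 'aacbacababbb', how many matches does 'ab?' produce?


Pattern 'ab?' matches 'a' optionally followed by 'b'.
String: 'aacbacababbb'
Scanning left to right for 'a' then checking next char:
  Match 1: 'a' (a not followed by b)
  Match 2: 'a' (a not followed by b)
  Match 3: 'a' (a not followed by b)
  Match 4: 'ab' (a followed by b)
  Match 5: 'ab' (a followed by b)
Total matches: 5

5


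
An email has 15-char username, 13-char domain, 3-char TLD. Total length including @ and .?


An email address has format: username@domain.tld
Username length: 15
'@' character: 1
Domain length: 13
'.' character: 1
TLD length: 3
Total = 15 + 1 + 13 + 1 + 3 = 33

33


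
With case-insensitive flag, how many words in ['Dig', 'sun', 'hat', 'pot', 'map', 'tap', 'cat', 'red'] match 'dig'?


Case-insensitive matching: compare each word's lowercase form to 'dig'.
  'Dig' -> lower='dig' -> MATCH
  'sun' -> lower='sun' -> no
  'hat' -> lower='hat' -> no
  'pot' -> lower='pot' -> no
  'map' -> lower='map' -> no
  'tap' -> lower='tap' -> no
  'cat' -> lower='cat' -> no
  'red' -> lower='red' -> no
Matches: ['Dig']
Count: 1

1


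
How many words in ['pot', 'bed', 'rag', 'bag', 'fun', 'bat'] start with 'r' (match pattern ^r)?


Pattern ^r anchors to start of word. Check which words begin with 'r':
  'pot' -> no
  'bed' -> no
  'rag' -> MATCH (starts with 'r')
  'bag' -> no
  'fun' -> no
  'bat' -> no
Matching words: ['rag']
Count: 1

1


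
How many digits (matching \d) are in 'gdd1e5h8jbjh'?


\d matches any digit 0-9.
Scanning 'gdd1e5h8jbjh':
  pos 3: '1' -> DIGIT
  pos 5: '5' -> DIGIT
  pos 7: '8' -> DIGIT
Digits found: ['1', '5', '8']
Total: 3

3


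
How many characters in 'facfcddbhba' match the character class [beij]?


Character class [beij] matches any of: {b, e, i, j}
Scanning string 'facfcddbhba' character by character:
  pos 0: 'f' -> no
  pos 1: 'a' -> no
  pos 2: 'c' -> no
  pos 3: 'f' -> no
  pos 4: 'c' -> no
  pos 5: 'd' -> no
  pos 6: 'd' -> no
  pos 7: 'b' -> MATCH
  pos 8: 'h' -> no
  pos 9: 'b' -> MATCH
  pos 10: 'a' -> no
Total matches: 2

2


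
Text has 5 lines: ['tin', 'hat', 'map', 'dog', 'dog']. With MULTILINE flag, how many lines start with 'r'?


With MULTILINE flag, ^ matches the start of each line.
Lines: ['tin', 'hat', 'map', 'dog', 'dog']
Checking which lines start with 'r':
  Line 1: 'tin' -> no
  Line 2: 'hat' -> no
  Line 3: 'map' -> no
  Line 4: 'dog' -> no
  Line 5: 'dog' -> no
Matching lines: []
Count: 0

0


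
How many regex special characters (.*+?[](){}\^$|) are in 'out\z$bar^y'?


Regex special characters are: . * + ? [ ] ( ) { } \ ^ $ |
Scanning 'out\z$bar^y':
  pos 3: '\' -> SPECIAL
  pos 5: '$' -> SPECIAL
  pos 9: '^' -> SPECIAL
Special chars found: ['\\', '$', '^']
Total: 3

3


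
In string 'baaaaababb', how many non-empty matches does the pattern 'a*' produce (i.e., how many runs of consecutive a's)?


Pattern 'a*' matches zero or more a's. We want non-empty runs of consecutive a's.
String: 'baaaaababb'
Walking through the string to find runs of a's:
  Run 1: positions 1-5 -> 'aaaaa'
  Run 2: positions 7-7 -> 'a'
Non-empty runs found: ['aaaaa', 'a']
Count: 2

2


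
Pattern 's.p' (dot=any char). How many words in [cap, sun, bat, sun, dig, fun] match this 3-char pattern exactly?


Pattern 's.p' means: starts with 's', any single char, ends with 'p'.
Checking each word (must be exactly 3 chars):
  'cap' (len=3): no
  'sun' (len=3): no
  'bat' (len=3): no
  'sun' (len=3): no
  'dig' (len=3): no
  'fun' (len=3): no
Matching words: []
Total: 0

0


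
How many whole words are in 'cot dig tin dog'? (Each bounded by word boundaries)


Word boundaries (\b) mark the start/end of each word.
Text: 'cot dig tin dog'
Splitting by whitespace:
  Word 1: 'cot'
  Word 2: 'dig'
  Word 3: 'tin'
  Word 4: 'dog'
Total whole words: 4

4


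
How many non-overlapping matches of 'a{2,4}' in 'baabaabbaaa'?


Pattern 'a{2,4}' matches between 2 and 4 consecutive a's (greedy).
String: 'baabaabbaaa'
Finding runs of a's and applying greedy matching:
  Run at pos 1: 'aa' (length 2)
  Run at pos 4: 'aa' (length 2)
  Run at pos 8: 'aaa' (length 3)
Matches: ['aa', 'aa', 'aaa']
Count: 3

3


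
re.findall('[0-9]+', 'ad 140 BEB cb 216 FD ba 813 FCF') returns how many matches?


Pattern '[0-9]+' finds one or more digits.
Text: 'ad 140 BEB cb 216 FD ba 813 FCF'
Scanning for matches:
  Match 1: '140'
  Match 2: '216'
  Match 3: '813'
Total matches: 3

3


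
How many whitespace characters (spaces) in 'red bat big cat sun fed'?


\s matches whitespace characters (spaces, tabs, etc.).
Text: 'red bat big cat sun fed'
This text has 6 words separated by spaces.
Number of spaces = number of words - 1 = 6 - 1 = 5

5
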